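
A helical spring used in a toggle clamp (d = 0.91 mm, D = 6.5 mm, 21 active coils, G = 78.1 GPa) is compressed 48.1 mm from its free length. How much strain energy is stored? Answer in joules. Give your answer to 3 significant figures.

k = Gd⁴/(8D³N_a) = (78.1×10³)(0.91⁴)/(8·6.5³·21) = 1.1608 N/mm
U = ½kδ² = 0.5 × 1.1608 × 48.1² = 1342.8 N·mm = 1.3428 J

1.34 J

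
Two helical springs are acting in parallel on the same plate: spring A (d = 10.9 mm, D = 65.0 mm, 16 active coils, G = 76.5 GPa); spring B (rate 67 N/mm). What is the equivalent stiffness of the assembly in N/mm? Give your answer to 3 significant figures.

97.7 N/mm

k_A = Gd⁴/(8D³N_a) = (76.5×10³)(10.9⁴)/(8·65.0³·16) = 30.72 N/mm
Parallel: k_eq = 30.72 + 67 = 97.72 N/mm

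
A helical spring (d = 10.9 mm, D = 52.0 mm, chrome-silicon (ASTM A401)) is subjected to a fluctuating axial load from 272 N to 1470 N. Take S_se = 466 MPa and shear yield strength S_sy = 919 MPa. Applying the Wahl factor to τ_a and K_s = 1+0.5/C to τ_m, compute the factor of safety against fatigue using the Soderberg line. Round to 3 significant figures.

C = D/d = 52.0/10.9 = 4.7706; K_W = (4C−1)/(4C−4)+0.615/C = 1.3278; K_s = 1+0.5/C = 1.1048
F_a = (F_max−F_min)/2 = 599 N; F_m = (F_max+F_min)/2 = 871 N
τ_a = K_W·8F_aD/(πd³) = 1.3278 × 61.248 = 81.326 MPa
τ_m = K_s·8F_mD/(πd³) = 1.1048 × 89.06 = 98.394 MPa
Soderberg: 1/n_f = τ_a/S_se + τ_m/S_sy = 81.326/466 + 98.394/919 = 0.17452 + 0.10707 = 0.28159
n_f = 1/0.28159 = 3.551

3.55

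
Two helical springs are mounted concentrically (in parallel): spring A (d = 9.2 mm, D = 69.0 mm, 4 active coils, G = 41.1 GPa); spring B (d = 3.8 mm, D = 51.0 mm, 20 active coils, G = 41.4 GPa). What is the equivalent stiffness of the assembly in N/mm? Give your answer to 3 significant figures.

28.4 N/mm

k_A = Gd⁴/(8D³N_a) = (41.1×10³)(9.2⁴)/(8·69.0³·4) = 28.009 N/mm
k_B = Gd⁴/(8D³N_a) = (41.4×10³)(3.8⁴)/(8·51.0³·20) = 0.40673 N/mm
Parallel: k_eq = 28.009 + 0.40673 = 28.416 N/mm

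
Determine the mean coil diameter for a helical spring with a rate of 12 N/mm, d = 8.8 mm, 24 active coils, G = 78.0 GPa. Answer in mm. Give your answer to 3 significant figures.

D = (Gd⁴/(8N_a·k))^(1/3) = (78.0×10³·8.8⁴/(8·24·12))^(1/3)
  = (203022)^(1/3) = 58.7734 mm

58.8 mm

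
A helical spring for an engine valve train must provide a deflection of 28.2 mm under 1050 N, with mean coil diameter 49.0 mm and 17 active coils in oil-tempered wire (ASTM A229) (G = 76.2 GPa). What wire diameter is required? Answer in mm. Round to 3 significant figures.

9.40 mm

Required rate k = F/δ = 1050/28.2 = 37.234 N/mm
d = (8D³N_a·k / G)^(1/4) = (8·49.0³·17·37.234 / (76.2×10³))^0.25
  = (7818.3)^0.25 = 9.4033 mm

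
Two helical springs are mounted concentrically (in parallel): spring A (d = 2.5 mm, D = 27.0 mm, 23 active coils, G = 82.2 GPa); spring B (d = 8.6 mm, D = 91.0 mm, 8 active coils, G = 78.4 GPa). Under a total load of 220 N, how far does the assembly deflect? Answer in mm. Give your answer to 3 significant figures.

22.5 mm

k_A = Gd⁴/(8D³N_a) = (82.2×10³)(2.5⁴)/(8·27.0³·23) = 0.88659 N/mm
k_B = Gd⁴/(8D³N_a) = (78.4×10³)(8.6⁴)/(8·91.0³·8) = 8.8921 N/mm
Parallel: k_eq = 0.88659 + 8.8921 = 9.7787 N/mm
δ = F/k_eq = 220/9.7787 = 22.498 mm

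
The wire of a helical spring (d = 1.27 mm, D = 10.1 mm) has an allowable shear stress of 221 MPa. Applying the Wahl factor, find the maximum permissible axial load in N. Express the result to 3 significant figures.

C = D/d = 10.1/1.27 = 7.9528
K_W = (4C−1)/(4C−4) + 0.615/C = 30.811/27.811 + 0.0773 = 1.1852
τ_max = K·8FD/(πd³) → F_max = τ_allow·πd³/(8DK)
F_max = 221·π·1.27³/(8·10.1·1.1852) = 1422.2/95.764 = 14.851 N

14.9 N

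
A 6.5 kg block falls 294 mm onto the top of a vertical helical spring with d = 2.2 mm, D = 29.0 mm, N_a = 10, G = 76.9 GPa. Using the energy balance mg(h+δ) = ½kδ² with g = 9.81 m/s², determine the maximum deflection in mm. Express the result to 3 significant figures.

k = Gd⁴/(8D³N_a) = (76.9×10³)(2.2⁴)/(8·29.0³·10) = 0.92328 N/mm
W = mg = 6.5 × 9.81 = 63.765 N
½kδ² − Wδ − Wh = 0 → δ = (W + √(W² + 2kWh))/k
δ = (63.765 + √(4066 + 34617.3))/0.92328 = (63.765 + 196.68)/0.92328 = 282.09 mm

282 mm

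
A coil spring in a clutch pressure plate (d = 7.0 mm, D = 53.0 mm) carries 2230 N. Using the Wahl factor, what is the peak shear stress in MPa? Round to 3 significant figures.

1050 MPa

Spring index C = D/d = 53.0/7.0 = 7.5714
K_W = (4C−1)/(4C−4) + 0.615/C = 29.286/26.286 + 0.0812 = 1.1954
τ₀ = 8FD/(πd³) = 8·2230·53.0/(π·7.0³) = 945520/1077.6 = 877.46 MPa
τ_max = K·τ₀ = 1.1954 × 877.46 = 1048.9 MPa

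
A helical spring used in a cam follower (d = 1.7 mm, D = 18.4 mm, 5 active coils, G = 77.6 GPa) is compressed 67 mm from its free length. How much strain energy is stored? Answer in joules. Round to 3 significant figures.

5.84 J

k = Gd⁴/(8D³N_a) = (77.6×10³)(1.7⁴)/(8·18.4³·5) = 2.601 N/mm
U = ½kδ² = 0.5 × 2.601 × 67² = 5838 N·mm = 5.838 J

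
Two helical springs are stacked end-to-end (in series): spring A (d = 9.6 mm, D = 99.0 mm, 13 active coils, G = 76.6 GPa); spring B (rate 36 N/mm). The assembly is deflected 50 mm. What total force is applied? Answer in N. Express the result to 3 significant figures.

k_A = Gd⁴/(8D³N_a) = (76.6×10³)(9.6⁴)/(8·99.0³·13) = 6.4473 N/mm
Series: 1/k_eq = 1/6.4473 + 1/36 = 0.18288; k_eq = 5.468 N/mm
F = k_eq·δ = 5.468·50 = 273.4 N

273 N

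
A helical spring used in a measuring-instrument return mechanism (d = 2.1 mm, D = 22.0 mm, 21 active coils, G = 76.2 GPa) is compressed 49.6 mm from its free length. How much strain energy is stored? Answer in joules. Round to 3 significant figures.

1.02 J

k = Gd⁴/(8D³N_a) = (76.2×10³)(2.1⁴)/(8·22.0³·21) = 0.82843 N/mm
U = ½kδ² = 0.5 × 0.82843 × 49.6² = 1019 N·mm = 1.019 J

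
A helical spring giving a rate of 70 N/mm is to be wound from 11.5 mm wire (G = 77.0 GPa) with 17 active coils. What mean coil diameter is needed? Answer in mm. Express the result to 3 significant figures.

52.1 mm

D = (Gd⁴/(8N_a·k))^(1/3) = (77.0×10³·11.5⁴/(8·17·70))^(1/3)
  = (141464)^(1/3) = 52.1053 mm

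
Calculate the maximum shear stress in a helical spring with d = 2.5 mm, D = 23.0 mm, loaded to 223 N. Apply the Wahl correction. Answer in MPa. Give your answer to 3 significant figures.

968 MPa

Spring index C = D/d = 23.0/2.5 = 9.2000
K_W = (4C−1)/(4C−4) + 0.615/C = 35.800/32.800 + 0.0668 = 1.1583
τ₀ = 8FD/(πd³) = 8·223·23.0/(π·2.5³) = 41032/49.087 = 835.9 MPa
τ_max = K·τ₀ = 1.1583 × 835.9 = 968.23 MPa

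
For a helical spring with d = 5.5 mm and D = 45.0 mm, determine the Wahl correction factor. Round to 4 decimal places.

C = D/d = 45.0/5.5 = 8.1818
K_W = (4C−1)/(4C−4) + 0.615/C = 31.727/28.727 + 0.0752 = 1.1796

1.1796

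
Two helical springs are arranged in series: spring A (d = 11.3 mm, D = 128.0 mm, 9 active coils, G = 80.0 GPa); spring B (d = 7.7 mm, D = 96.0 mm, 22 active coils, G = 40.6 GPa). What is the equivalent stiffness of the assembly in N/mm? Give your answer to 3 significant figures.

k_A = Gd⁴/(8D³N_a) = (80.0×10³)(11.3⁴)/(8·128.0³·9) = 8.6386 N/mm
k_B = Gd⁴/(8D³N_a) = (40.6×10³)(7.7⁴)/(8·96.0³·22) = 0.91656 N/mm
Series: 1/k_eq = 1/8.6386 + 1/0.91656 = 1.2068; k_eq = 0.82864 N/mm

0.829 N/mm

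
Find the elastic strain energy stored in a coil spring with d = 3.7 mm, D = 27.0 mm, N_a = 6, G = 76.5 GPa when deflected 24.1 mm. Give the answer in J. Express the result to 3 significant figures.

4.41 J

k = Gd⁴/(8D³N_a) = (76.5×10³)(3.7⁴)/(8·27.0³·6) = 15.175 N/mm
U = ½kδ² = 0.5 × 15.175 × 24.1² = 4407 N·mm = 4.407 J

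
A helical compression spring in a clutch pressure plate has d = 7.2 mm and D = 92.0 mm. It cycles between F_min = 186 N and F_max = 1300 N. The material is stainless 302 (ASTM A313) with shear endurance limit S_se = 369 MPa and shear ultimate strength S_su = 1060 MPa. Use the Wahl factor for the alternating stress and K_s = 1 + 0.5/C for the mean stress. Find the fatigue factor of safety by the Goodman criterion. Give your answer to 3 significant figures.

C = D/d = 92.0/7.2 = 12.7778; K_W = (4C−1)/(4C−4)+0.615/C = 1.1118; K_s = 1+0.5/C = 1.0391
F_a = (F_max−F_min)/2 = 557 N; F_m = (F_max+F_min)/2 = 743 N
τ_a = K_W·8F_aD/(πd³) = 1.1118 × 349.61 = 388.7 MPa
τ_m = K_s·8F_mD/(πd³) = 1.0391 × 466.36 = 484.61 MPa
Goodman: 1/n_f = τ_a/S_se + τ_m/S_su = 388.7/369 + 484.61/1060 = 1.05339 + 0.45718 = 1.5106
n_f = 1/1.5106 = 0.662

0.662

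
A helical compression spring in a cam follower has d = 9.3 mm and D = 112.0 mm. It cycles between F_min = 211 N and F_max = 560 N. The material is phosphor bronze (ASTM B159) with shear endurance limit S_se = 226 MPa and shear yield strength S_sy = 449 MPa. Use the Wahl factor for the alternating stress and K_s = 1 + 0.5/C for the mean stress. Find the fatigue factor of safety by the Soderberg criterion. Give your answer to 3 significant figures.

C = D/d = 112.0/9.3 = 12.0430; K_W = (4C−1)/(4C−4)+0.615/C = 1.1190; K_s = 1+0.5/C = 1.0415
F_a = (F_max−F_min)/2 = 174.5 N; F_m = (F_max+F_min)/2 = 385.5 N
τ_a = K_W·8F_aD/(πd³) = 1.1190 × 61.874 = 69.235 MPa
τ_m = K_s·8F_mD/(πd³) = 1.0415 × 136.69 = 142.36 MPa
Soderberg: 1/n_f = τ_a/S_se + τ_m/S_sy = 69.235/226 + 142.36/449 = 0.30635 + 0.31707 = 0.62342
n_f = 1/0.62342 = 1.604

1.60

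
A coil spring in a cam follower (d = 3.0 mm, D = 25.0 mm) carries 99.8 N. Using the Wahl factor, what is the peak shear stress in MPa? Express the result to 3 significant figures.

Spring index C = D/d = 25.0/3.0 = 8.3333
K_W = (4C−1)/(4C−4) + 0.615/C = 32.333/29.333 + 0.0738 = 1.1761
τ₀ = 8FD/(πd³) = 8·99.8·25.0/(π·3.0³) = 19960/84.823 = 235.31 MPa
τ_max = K·τ₀ = 1.1761 × 235.31 = 276.75 MPa

277 MPa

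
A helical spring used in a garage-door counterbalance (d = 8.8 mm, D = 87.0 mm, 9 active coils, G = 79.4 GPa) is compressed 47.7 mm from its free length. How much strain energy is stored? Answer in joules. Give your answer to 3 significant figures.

11.4 J

k = Gd⁴/(8D³N_a) = (79.4×10³)(8.8⁴)/(8·87.0³·9) = 10.043 N/mm
U = ½kδ² = 0.5 × 10.043 × 47.7² = 11425 N·mm = 11.425 J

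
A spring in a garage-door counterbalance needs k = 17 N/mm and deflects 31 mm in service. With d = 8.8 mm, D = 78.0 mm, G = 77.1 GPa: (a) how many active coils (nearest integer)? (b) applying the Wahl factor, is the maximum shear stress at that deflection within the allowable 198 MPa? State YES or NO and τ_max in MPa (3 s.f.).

(a) 7 coils; (b) YES, τ_max = 183 MPa

N_a = Gd⁴/(8D³k) = (77.1×10³)(8.8⁴)/(8·78.0³·17) = 7.164 → N_a = 7
Actual rate k = Gd⁴/(8D³·7) = 17.399 N/mm
Working load F = kδ = 17.399·31 = 539.36 N
C = 78.0/8.8 = 8.8636; K_W = (4C−1)/(4C−4)+0.615/C = 1.1648
τ_max = K_W·8FD/(πd³) = 1.1648·157.2 = 183.1 MPa
τ_max ≤ 198 MPa → acceptable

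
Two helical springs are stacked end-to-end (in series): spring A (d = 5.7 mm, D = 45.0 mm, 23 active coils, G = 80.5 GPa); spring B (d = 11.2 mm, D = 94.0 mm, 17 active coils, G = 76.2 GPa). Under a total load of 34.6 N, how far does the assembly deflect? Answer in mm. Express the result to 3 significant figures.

10.1 mm

k_A = Gd⁴/(8D³N_a) = (80.5×10³)(5.7⁴)/(8·45.0³·23) = 5.068 N/mm
k_B = Gd⁴/(8D³N_a) = (76.2×10³)(11.2⁴)/(8·94.0³·17) = 10.615 N/mm
Series: 1/k_eq = 1/5.068 + 1/10.615 = 0.29152; k_eq = 3.4302 N/mm
δ = F/k_eq = 34.6/3.4302 = 10.087 mm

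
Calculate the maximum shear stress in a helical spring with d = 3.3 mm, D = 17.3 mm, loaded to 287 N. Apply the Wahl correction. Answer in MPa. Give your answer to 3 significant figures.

Spring index C = D/d = 17.3/3.3 = 5.2424
K_W = (4C−1)/(4C−4) + 0.615/C = 19.970/16.970 + 0.1173 = 1.2941
τ₀ = 8FD/(πd³) = 8·287·17.3/(π·3.3³) = 39720.8/112.9 = 351.82 MPa
τ_max = K·τ₀ = 1.2941 × 351.82 = 455.3 MPa

455 MPa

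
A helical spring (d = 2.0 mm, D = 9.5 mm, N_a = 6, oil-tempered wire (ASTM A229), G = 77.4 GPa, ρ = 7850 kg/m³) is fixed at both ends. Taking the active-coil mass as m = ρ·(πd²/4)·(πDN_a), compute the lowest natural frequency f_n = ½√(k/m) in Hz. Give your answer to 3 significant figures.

k = Gd⁴/(8D³N_a) = (77.4×10³)(2.0⁴)/(8·9.5³·6) = 30.092 N/mm = 30092 N/m
Wire length L = πDN_a = π·9.5·6 = 179.07 mm
m = ρ·(πd²/4)·L = 7850 × 3.1416×10⁻⁶ m² × 0.17907 m = 0.0044162 kg
f_n = ½√(k/m) = 0.5·√(30092/0.0044162) = 0.5·√(6.814e+06) = 1305.2 Hz

1310 Hz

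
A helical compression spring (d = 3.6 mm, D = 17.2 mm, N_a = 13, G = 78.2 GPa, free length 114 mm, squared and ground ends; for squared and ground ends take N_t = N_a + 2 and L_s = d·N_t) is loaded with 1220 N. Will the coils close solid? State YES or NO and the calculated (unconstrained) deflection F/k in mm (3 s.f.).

k = Gd⁴/(8D³N_a) = (78.2×10³)(3.6⁴)/(8·17.2³·13) = 24.82 N/mm
N_t = 15; L_s = 3.6·15 = 54 mm; δ_solid = L₀ − L_s = 114 − 54 = 60 mm
δ = F/k = 1220/24.82 = 49.154 mm
δ < δ_solid → spring does not go solid

NO, δ = 49.2 mm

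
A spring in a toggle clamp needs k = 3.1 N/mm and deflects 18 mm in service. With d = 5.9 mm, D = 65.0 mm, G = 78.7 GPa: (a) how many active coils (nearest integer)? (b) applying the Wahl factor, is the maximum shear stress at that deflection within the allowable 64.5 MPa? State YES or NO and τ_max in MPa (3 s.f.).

N_a = Gd⁴/(8D³k) = (78.7×10³)(5.9⁴)/(8·65.0³·3.1) = 14 → N_a = 14
Actual rate k = Gd⁴/(8D³·14) = 3.1004 N/mm
Working load F = kδ = 3.1004·18 = 55.808 N
C = 65.0/5.9 = 11.0169; K_W = (4C−1)/(4C−4)+0.615/C = 1.1307
τ_max = K_W·8FD/(πd³) = 1.1307·44.977 = 50.856 MPa
τ_max ≤ 64.5 MPa → acceptable

(a) 14 coils; (b) YES, τ_max = 50.9 MPa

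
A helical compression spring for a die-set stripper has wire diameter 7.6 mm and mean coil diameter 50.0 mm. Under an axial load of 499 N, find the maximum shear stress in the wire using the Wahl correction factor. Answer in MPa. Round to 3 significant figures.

Spring index C = D/d = 50.0/7.6 = 6.5789
K_W = (4C−1)/(4C−4) + 0.615/C = 25.316/22.316 + 0.0935 = 1.2279
τ₀ = 8FD/(πd³) = 8·499·50.0/(π·7.6³) = 199600/1379.1 = 144.73 MPa
τ_max = K·τ₀ = 1.2279 × 144.73 = 177.72 MPa

178 MPa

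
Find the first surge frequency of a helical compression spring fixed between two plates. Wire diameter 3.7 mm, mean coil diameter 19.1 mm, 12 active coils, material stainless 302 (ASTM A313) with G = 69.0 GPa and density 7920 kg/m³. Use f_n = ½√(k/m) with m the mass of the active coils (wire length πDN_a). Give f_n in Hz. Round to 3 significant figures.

k = Gd⁴/(8D³N_a) = (69.0×10³)(3.7⁴)/(8·19.1³·12) = 19.332 N/mm = 19332 N/m
Wire length L = πDN_a = π·19.1·12 = 720.05 mm
m = ρ·(πd²/4)·L = 7920 × 10.752×10⁻⁶ m² × 0.72005 m = 0.061317 kg
f_n = ½√(k/m) = 0.5·√(19332/0.061317) = 0.5·√(3.1528e+05) = 280.75 Hz

281 Hz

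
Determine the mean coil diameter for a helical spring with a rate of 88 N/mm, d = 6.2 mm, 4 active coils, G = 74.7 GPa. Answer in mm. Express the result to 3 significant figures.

D = (Gd⁴/(8N_a·k))^(1/3) = (74.7×10³·6.2⁴/(8·4·88))^(1/3)
  = (39197.2)^(1/3) = 33.9692 mm

34.0 mm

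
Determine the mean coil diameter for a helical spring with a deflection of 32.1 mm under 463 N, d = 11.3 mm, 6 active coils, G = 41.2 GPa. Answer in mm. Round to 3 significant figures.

99.0 mm

Required rate k = F/δ = 463/32.1 = 14.424 N/mm
D = (Gd⁴/(8N_a·k))^(1/3) = (41.2×10³·11.3⁴/(8·6·14.424))^(1/3)
  = (970273)^(1/3) = 98.9991 mm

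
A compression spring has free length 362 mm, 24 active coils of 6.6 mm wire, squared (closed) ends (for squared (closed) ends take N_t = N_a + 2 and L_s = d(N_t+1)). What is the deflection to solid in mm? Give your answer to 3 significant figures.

N_t = 26; L_s = 6.6·27 = 178.2 mm
δ_solid = L₀ − L_s = 362 − 178.2 = 183.8 mm

184 mm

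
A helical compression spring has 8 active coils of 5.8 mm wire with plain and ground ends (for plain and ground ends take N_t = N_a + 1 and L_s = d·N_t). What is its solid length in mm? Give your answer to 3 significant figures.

52.2 mm

plain and ground ends: N_t = N_a + 1 = 8 + 1 = 9
L_s = d·N_t = 5.8 × 9 = 52.2 mm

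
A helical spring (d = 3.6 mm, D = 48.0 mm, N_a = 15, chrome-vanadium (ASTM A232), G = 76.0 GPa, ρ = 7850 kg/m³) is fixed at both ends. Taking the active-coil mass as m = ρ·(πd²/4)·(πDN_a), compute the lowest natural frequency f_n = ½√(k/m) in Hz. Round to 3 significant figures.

k = Gd⁴/(8D³N_a) = (76.0×10³)(3.6⁴)/(8·48.0³·15) = 0.96187 N/mm = 961.87 N/m
Wire length L = πDN_a = π·48.0·15 = 2261.9 mm
m = ρ·(πd²/4)·L = 7850 × 10.179×10⁻⁶ m² × 2.2619 m = 0.18074 kg
f_n = ½√(k/m) = 0.5·√(961.87/0.18074) = 0.5·√(5322) = 36.476 Hz

36.5 Hz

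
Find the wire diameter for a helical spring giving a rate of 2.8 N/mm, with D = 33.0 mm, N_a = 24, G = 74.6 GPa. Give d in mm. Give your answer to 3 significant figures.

d = (8D³N_a·k / G)^(1/4) = (8·33.0³·24·2.8 / (74.6×10³))^0.25
  = (258.98)^0.25 = 4.0116 mm

4.01 mm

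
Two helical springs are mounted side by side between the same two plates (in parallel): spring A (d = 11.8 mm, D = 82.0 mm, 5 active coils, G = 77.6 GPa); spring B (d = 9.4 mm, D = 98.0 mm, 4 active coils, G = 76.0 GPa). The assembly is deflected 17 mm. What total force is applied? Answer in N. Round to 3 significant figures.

1490 N

k_A = Gd⁴/(8D³N_a) = (77.6×10³)(11.8⁴)/(8·82.0³·5) = 68.216 N/mm
k_B = Gd⁴/(8D³N_a) = (76.0×10³)(9.4⁴)/(8·98.0³·4) = 19.701 N/mm
Parallel: k_eq = 68.216 + 19.701 = 87.918 N/mm
F = k_eq·δ = 87.918·17 = 1494.6 N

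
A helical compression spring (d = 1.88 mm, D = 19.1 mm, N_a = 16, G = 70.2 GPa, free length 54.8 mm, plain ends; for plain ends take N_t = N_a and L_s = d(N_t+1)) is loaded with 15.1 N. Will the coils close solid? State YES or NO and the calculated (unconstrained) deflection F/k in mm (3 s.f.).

NO, δ = 15.4 mm

k = Gd⁴/(8D³N_a) = (70.2×10³)(1.88⁴)/(8·19.1³·16) = 0.98324 N/mm
N_t = 16; L_s = 1.88·17 = 31.96 mm; δ_solid = L₀ − L_s = 54.8 − 31.96 = 22.84 mm
δ = F/k = 15.1/0.98324 = 15.357 mm
δ < δ_solid → spring does not go solid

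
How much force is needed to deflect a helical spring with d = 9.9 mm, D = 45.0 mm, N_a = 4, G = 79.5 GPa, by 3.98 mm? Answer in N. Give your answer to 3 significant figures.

k = Gd⁴/(8D³N_a) = (79.5×10³)(9.9⁴)/(8·45.0³·4) = 261.89 N/mm
F = k·δ = 261.89 × 3.98 = 1042.3 N

1040 N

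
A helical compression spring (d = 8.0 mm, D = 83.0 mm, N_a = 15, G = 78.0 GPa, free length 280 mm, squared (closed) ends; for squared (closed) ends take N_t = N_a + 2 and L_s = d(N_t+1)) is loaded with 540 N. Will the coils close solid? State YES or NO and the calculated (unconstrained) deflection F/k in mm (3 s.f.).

NO, δ = 116 mm

k = Gd⁴/(8D³N_a) = (78.0×10³)(8.0⁴)/(8·83.0³·15) = 4.6563 N/mm
N_t = 17; L_s = 8.0·18 = 144 mm; δ_solid = L₀ − L_s = 280 − 144 = 136 mm
δ = F/k = 540/4.6563 = 115.97 mm
δ < δ_solid → spring does not go solid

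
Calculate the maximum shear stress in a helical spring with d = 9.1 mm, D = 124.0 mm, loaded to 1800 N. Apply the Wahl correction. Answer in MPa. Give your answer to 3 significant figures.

Spring index C = D/d = 124.0/9.1 = 13.6264
K_W = (4C−1)/(4C−4) + 0.615/C = 53.505/50.505 + 0.0451 = 1.1045
τ₀ = 8FD/(πd³) = 8·1800·124.0/(π·9.1³) = 1.7856e+06/2367.4 = 754.24 MPa
τ_max = K·τ₀ = 1.1045 × 754.24 = 833.08 MPa

833 MPa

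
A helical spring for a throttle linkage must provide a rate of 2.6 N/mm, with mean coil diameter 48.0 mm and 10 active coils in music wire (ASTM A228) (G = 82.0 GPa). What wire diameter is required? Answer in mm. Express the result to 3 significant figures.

d = (8D³N_a·k / G)^(1/4) = (8·48.0³·10·2.6 / (82.0×10³))^0.25
  = (280.53)^0.25 = 4.0925 mm

4.09 mm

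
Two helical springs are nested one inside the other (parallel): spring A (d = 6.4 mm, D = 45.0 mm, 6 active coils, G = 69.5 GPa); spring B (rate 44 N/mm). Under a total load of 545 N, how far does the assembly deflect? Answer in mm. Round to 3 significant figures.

7.71 mm

k_A = Gd⁴/(8D³N_a) = (69.5×10³)(6.4⁴)/(8·45.0³·6) = 26.658 N/mm
Parallel: k_eq = 26.658 + 44 = 70.658 N/mm
δ = F/k_eq = 545/70.658 = 7.7132 mm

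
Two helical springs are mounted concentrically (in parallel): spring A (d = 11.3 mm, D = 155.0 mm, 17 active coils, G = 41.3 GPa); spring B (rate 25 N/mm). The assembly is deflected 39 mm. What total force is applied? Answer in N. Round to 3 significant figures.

1030 N

k_A = Gd⁴/(8D³N_a) = (41.3×10³)(11.3⁴)/(8·155.0³·17) = 1.3296 N/mm
Parallel: k_eq = 1.3296 + 25 = 26.33 N/mm
F = k_eq·δ = 26.33·39 = 1026.9 N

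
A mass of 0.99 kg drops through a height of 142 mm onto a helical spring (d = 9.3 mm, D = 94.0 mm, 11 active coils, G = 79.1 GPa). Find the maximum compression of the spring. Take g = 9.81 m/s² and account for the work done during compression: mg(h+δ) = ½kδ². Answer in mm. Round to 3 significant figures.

19.7 mm

k = Gd⁴/(8D³N_a) = (79.1×10³)(9.3⁴)/(8·94.0³·11) = 8.0955 N/mm
W = mg = 0.99 × 9.81 = 9.7119 N
½kδ² − Wδ − Wh = 0 → δ = (W + √(W² + 2kWh))/k
δ = (9.7119 + √(94.321 + 22328.8))/8.0955 = (9.7119 + 149.74)/8.0955 = 19.697 mm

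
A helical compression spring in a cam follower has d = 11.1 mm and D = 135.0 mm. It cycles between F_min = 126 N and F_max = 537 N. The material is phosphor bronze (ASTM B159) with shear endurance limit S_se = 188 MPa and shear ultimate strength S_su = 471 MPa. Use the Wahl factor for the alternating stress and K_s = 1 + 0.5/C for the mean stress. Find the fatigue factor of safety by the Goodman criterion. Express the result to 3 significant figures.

C = D/d = 135.0/11.1 = 12.1622; K_W = (4C−1)/(4C−4)+0.615/C = 1.1178; K_s = 1+0.5/C = 1.0411
F_a = (F_max−F_min)/2 = 205.5 N; F_m = (F_max+F_min)/2 = 331.5 N
τ_a = K_W·8F_aD/(πd³) = 1.1178 × 51.656 = 57.738 MPa
τ_m = K_s·8F_mD/(πd³) = 1.0411 × 83.328 = 86.753 MPa
Goodman: 1/n_f = τ_a/S_se + τ_m/S_su = 57.738/188 + 86.753/471 = 0.30712 + 0.18419 = 0.49131
n_f = 1/0.49131 = 2.035

2.04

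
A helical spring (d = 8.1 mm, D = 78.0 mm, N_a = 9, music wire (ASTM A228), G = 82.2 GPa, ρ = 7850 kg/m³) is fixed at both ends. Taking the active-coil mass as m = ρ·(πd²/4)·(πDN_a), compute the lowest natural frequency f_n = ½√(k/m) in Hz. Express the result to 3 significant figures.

53.9 Hz

k = Gd⁴/(8D³N_a) = (82.2×10³)(8.1⁴)/(8·78.0³·9) = 10.356 N/mm = 10356 N/m
Wire length L = πDN_a = π·78.0·9 = 2205.4 mm
m = ρ·(πd²/4)·L = 7850 × 51.53×10⁻⁶ m² × 2.2054 m = 0.89211 kg
f_n = ½√(k/m) = 0.5·√(10356/0.89211) = 0.5·√(11609) = 53.872 Hz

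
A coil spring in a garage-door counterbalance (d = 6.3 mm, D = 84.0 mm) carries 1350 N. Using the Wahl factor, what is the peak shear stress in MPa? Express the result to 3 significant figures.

Spring index C = D/d = 84.0/6.3 = 13.3333
K_W = (4C−1)/(4C−4) + 0.615/C = 52.333/49.333 + 0.0461 = 1.1069
τ₀ = 8FD/(πd³) = 8·1350·84.0/(π·6.3³) = 907200/785.55 = 1154.9 MPa
τ_max = K·τ₀ = 1.1069 × 1154.9 = 1278.4 MPa

1280 MPa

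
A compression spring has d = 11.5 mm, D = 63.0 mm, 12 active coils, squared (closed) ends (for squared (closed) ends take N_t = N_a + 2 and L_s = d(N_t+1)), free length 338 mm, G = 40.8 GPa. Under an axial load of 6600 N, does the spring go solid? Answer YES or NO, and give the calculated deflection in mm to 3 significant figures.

YES, δ = 222 mm

k = Gd⁴/(8D³N_a) = (40.8×10³)(11.5⁴)/(8·63.0³·12) = 29.728 N/mm
N_t = 14; L_s = 11.5·15 = 172.5 mm; δ_solid = L₀ − L_s = 338 − 172.5 = 165.5 mm
δ = F/k = 6600/29.728 = 222.02 mm
δ ≥ δ_solid → spring goes solid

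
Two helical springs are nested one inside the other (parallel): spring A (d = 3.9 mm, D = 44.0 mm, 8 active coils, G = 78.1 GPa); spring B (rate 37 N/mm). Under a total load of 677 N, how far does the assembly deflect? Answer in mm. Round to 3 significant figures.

16.8 mm

k_A = Gd⁴/(8D³N_a) = (78.1×10³)(3.9⁴)/(8·44.0³·8) = 3.3141 N/mm
Parallel: k_eq = 3.3141 + 37 = 40.314 N/mm
δ = F/k_eq = 677/40.314 = 16.793 mm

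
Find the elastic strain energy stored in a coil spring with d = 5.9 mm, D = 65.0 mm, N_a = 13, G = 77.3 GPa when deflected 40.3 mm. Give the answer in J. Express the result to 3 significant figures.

k = Gd⁴/(8D³N_a) = (77.3×10³)(5.9⁴)/(8·65.0³·13) = 3.2795 N/mm
U = ½kδ² = 0.5 × 3.2795 × 40.3² = 2663.1 N·mm = 2.6631 J

2.66 J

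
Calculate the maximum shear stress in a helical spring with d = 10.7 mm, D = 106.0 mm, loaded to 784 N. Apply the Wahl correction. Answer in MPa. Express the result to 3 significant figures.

198 MPa

Spring index C = D/d = 106.0/10.7 = 9.9065
K_W = (4C−1)/(4C−4) + 0.615/C = 38.626/35.626 + 0.0621 = 1.1463
τ₀ = 8FD/(πd³) = 8·784·106.0/(π·10.7³) = 664832/3848.6 = 172.75 MPa
τ_max = K·τ₀ = 1.1463 × 172.75 = 198.02 MPa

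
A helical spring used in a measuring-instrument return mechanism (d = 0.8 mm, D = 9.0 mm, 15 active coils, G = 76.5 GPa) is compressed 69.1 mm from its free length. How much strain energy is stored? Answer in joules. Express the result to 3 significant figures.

k = Gd⁴/(8D³N_a) = (76.5×10³)(0.8⁴)/(8·9.0³·15) = 0.35819 N/mm
U = ½kδ² = 0.5 × 0.35819 × 69.1² = 855.14 N·mm = 0.85514 J

0.855 J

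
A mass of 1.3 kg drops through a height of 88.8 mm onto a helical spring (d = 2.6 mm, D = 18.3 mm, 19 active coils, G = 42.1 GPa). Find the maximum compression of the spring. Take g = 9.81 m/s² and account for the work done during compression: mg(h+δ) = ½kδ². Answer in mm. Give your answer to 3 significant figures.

39.9 mm

k = Gd⁴/(8D³N_a) = (42.1×10³)(2.6⁴)/(8·18.3³·19) = 2.0653 N/mm
W = mg = 1.3 × 9.81 = 12.753 N
½kδ² − Wδ − Wh = 0 → δ = (W + √(W² + 2kWh))/k
δ = (12.753 + √(162.64 + 4677.72))/2.0653 = (12.753 + 69.573)/2.0653 = 39.862 mm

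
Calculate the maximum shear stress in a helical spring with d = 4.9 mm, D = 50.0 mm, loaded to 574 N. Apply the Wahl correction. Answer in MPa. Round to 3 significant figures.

Spring index C = D/d = 50.0/4.9 = 10.2041
K_W = (4C−1)/(4C−4) + 0.615/C = 39.816/36.816 + 0.0603 = 1.1418
τ₀ = 8FD/(πd³) = 8·574·50.0/(π·4.9³) = 229600/369.61 = 621.2 MPa
τ_max = K·τ₀ = 1.1418 × 621.2 = 709.26 MPa

709 MPa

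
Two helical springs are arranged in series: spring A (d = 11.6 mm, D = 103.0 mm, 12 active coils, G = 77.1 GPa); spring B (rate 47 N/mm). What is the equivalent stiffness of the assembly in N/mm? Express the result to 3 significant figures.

10.4 N/mm

k_A = Gd⁴/(8D³N_a) = (77.1×10³)(11.6⁴)/(8·103.0³·12) = 13.308 N/mm
Series: 1/k_eq = 1/13.308 + 1/47 = 0.096421; k_eq = 10.371 N/mm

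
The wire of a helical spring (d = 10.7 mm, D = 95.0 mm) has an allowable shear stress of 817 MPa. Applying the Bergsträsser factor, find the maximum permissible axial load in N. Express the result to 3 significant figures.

3590 N

C = D/d = 95.0/10.7 = 8.8785
K_B = (4C+2)/(4C−3) = 37.514/32.514 = 1.1538
τ_max = K·8FD/(πd³) → F_max = τ_allow·πd³/(8DK)
F_max = 817·π·10.7³/(8·95.0·1.1538) = 3.1443e+06/876.87 = 3585.8 N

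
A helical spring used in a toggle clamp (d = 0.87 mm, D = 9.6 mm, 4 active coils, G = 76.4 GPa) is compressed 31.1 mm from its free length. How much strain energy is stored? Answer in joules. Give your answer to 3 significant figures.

k = Gd⁴/(8D³N_a) = (76.4×10³)(0.87⁴)/(8·9.6³·4) = 1.546 N/mm
U = ½kδ² = 0.5 × 1.546 × 31.1² = 747.65 N·mm = 0.74765 J

0.748 J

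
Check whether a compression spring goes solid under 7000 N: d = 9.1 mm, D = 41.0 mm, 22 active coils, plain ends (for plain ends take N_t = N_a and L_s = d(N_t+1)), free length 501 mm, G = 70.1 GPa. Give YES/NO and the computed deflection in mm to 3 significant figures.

NO, δ = 177 mm

k = Gd⁴/(8D³N_a) = (70.1×10³)(9.1⁴)/(8·41.0³·22) = 39.63 N/mm
N_t = 22; L_s = 9.1·23 = 209.3 mm; δ_solid = L₀ − L_s = 501 − 209.3 = 291.7 mm
δ = F/k = 7000/39.63 = 176.64 mm
δ < δ_solid → spring does not go solid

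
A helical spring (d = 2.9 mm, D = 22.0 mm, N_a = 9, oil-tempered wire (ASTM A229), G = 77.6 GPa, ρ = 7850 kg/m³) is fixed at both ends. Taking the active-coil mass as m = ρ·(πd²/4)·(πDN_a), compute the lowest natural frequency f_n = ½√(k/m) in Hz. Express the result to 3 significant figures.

236 Hz

k = Gd⁴/(8D³N_a) = (77.6×10³)(2.9⁴)/(8·22.0³·9) = 7.159 N/mm = 7159 N/m
Wire length L = πDN_a = π·22.0·9 = 622.04 mm
m = ρ·(πd²/4)·L = 7850 × 6.6052×10⁻⁶ m² × 0.62204 m = 0.032253 kg
f_n = ½√(k/m) = 0.5·√(7159/0.032253) = 0.5·√(2.2196e+05) = 235.57 Hz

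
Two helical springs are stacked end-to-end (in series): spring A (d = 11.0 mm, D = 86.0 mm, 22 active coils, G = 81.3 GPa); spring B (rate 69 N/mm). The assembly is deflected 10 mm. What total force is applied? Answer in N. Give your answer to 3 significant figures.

92.1 N

k_A = Gd⁴/(8D³N_a) = (81.3×10³)(11.0⁴)/(8·86.0³·22) = 10.633 N/mm
Series: 1/k_eq = 1/10.633 + 1/69 = 0.10854; k_eq = 9.2132 N/mm
F = k_eq·δ = 9.2132·10 = 92.132 N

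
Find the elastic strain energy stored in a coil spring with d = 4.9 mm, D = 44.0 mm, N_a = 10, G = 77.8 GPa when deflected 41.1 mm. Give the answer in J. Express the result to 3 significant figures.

k = Gd⁴/(8D³N_a) = (77.8×10³)(4.9⁴)/(8·44.0³·10) = 6.5814 N/mm
U = ½kδ² = 0.5 × 6.5814 × 41.1² = 5558.7 N·mm = 5.5587 J

5.56 J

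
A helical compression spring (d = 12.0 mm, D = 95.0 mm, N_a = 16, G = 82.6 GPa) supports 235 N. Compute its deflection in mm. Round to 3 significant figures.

15.1 mm

k = Gd⁴/(8D³N_a) = (82.6×10³)(12.0⁴)/(8·95.0³·16) = 15.607 N/mm
δ = F/k = 235 / 15.607 = 15.057 mm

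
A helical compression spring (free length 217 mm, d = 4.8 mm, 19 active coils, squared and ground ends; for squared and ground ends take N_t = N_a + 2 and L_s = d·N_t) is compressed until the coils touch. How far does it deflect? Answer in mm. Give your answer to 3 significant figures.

116 mm

N_t = 21; L_s = 4.8·21 = 100.8 mm
δ_solid = L₀ − L_s = 217 − 100.8 = 116.2 mm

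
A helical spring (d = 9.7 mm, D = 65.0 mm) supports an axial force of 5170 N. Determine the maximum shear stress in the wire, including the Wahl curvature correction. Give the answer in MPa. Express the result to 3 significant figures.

Spring index C = D/d = 65.0/9.7 = 6.7010
K_W = (4C−1)/(4C−4) + 0.615/C = 25.804/22.804 + 0.0918 = 1.2233
τ₀ = 8FD/(πd³) = 8·5170·65.0/(π·9.7³) = 2.6884e+06/2867.2 = 937.62 MPa
τ_max = K·τ₀ = 1.2233 × 937.62 = 1147 MPa

1150 MPa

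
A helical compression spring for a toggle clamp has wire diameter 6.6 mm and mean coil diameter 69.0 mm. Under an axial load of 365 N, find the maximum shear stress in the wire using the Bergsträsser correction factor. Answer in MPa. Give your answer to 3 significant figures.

Spring index C = D/d = 69.0/6.6 = 10.4545
K_B = (4C+2)/(4C−3) = 43.818/38.818 = 1.1288
τ₀ = 8FD/(πd³) = 8·365·69.0/(π·6.6³) = 201480/903.2 = 223.07 MPa
τ_max = K·τ₀ = 1.1288 × 223.07 = 251.81 MPa

252 MPa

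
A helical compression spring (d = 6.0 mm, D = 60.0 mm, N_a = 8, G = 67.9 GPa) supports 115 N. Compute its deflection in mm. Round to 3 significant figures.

k = Gd⁴/(8D³N_a) = (67.9×10³)(6.0⁴)/(8·60.0³·8) = 6.3656 N/mm
δ = F/k = 115 / 6.3656 = 18.066 mm

18.1 mm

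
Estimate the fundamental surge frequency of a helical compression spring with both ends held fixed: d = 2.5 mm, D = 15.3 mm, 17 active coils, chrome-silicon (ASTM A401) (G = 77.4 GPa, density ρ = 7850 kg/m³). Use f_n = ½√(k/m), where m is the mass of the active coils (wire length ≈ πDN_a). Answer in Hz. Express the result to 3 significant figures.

222 Hz

k = Gd⁴/(8D³N_a) = (77.4×10³)(2.5⁴)/(8·15.3³·17) = 6.2071 N/mm = 6207.1 N/m
Wire length L = πDN_a = π·15.3·17 = 817.13 mm
m = ρ·(πd²/4)·L = 7850 × 4.9087×10⁻⁶ m² × 0.81713 m = 0.031487 kg
f_n = ½√(k/m) = 0.5·√(6207.1/0.031487) = 0.5·√(1.9713e+05) = 222 Hz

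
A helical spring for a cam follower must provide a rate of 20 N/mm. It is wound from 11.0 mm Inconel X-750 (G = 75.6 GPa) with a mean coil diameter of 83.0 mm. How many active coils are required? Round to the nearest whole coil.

12

N_a = Gd⁴/(8D³k) = (75.6×10³ × 11.0⁴)/(8 × 83.0³ × 20)
    = 1.10686e+09 / 9.14859e+07 = 12.1 → 12 coils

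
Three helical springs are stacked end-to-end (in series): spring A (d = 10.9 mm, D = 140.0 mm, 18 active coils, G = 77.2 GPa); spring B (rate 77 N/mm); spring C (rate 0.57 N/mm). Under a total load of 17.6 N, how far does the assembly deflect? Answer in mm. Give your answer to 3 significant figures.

k_A = Gd⁴/(8D³N_a) = (77.2×10³)(10.9⁴)/(8·140.0³·18) = 2.7579 N/mm
Series: 1/k_eq = 1/2.7579 + 1/77 + 1/0.57 = 2.13; k_eq = 0.46949 N/mm
δ = F/k_eq = 17.6/0.46949 = 37.487 mm

37.5 mm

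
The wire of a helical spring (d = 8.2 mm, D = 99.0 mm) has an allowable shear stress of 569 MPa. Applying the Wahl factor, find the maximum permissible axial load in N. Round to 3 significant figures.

1110 N

C = D/d = 99.0/8.2 = 12.0732
K_W = (4C−1)/(4C−4) + 0.615/C = 47.293/44.293 + 0.0509 = 1.1187
τ_max = K·8FD/(πd³) → F_max = τ_allow·πd³/(8DK)
F_max = 569·π·8.2³/(8·99.0·1.1187) = 9.8561e+05/885.99 = 1112.4 N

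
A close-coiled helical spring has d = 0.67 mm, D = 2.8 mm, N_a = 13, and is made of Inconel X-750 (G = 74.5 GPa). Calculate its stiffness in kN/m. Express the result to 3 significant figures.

6.58 kN/m

k = Gd⁴/(8D³N_a) = (74.5×10³ × 0.67⁴) / (8 × 2.8³ × 13)
  = 15012.6 / 2283.01 = 6.5758 N/mm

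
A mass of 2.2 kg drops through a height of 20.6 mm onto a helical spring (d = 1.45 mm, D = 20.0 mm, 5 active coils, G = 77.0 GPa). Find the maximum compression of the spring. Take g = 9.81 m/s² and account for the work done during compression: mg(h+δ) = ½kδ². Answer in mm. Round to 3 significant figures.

55.6 mm

k = Gd⁴/(8D³N_a) = (77.0×10³)(1.45⁴)/(8·20.0³·5) = 1.0637 N/mm
W = mg = 2.2 × 9.81 = 21.582 N
½kδ² − Wδ − Wh = 0 → δ = (W + √(W² + 2kWh))/k
δ = (21.582 + √(465.78 + 945.805))/1.0637 = (21.582 + 37.571)/1.0637 = 55.612 mm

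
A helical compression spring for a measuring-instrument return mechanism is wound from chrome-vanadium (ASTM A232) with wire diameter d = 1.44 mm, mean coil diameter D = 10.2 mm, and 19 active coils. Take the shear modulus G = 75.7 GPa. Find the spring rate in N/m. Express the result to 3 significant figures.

2020 N/m

k = Gd⁴/(8D³N_a) = (75.7×10³ × 1.44⁴) / (8 × 10.2³ × 19)
  = 325496 / 161304 = 2.0179 N/mm = 2017.9 N/m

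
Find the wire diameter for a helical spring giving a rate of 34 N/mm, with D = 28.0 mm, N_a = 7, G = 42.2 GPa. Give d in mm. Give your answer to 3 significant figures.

5.61 mm

d = (8D³N_a·k / G)^(1/4) = (8·28.0³·7·34 / (42.2×10³))^0.25
  = (990.44)^0.25 = 5.6099 mm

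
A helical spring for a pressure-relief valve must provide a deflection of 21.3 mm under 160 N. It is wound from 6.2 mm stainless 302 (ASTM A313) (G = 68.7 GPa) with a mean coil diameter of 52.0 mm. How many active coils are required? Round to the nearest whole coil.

Required rate k = F/δ = 160/21.3 = 7.5117 N/mm
N_a = Gd⁴/(8D³k) = (68.7×10³ × 6.2⁴)/(8 × 52.0³ × 7.5117)
    = 1.01513e+08 / 8.44968e+06 = 12.01 → 12 coils

12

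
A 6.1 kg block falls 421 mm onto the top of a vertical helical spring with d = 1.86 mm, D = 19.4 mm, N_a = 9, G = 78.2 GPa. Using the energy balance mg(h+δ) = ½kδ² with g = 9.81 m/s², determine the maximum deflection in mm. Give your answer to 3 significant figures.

k = Gd⁴/(8D³N_a) = (78.2×10³)(1.86⁴)/(8·19.4³·9) = 1.7804 N/mm
W = mg = 6.1 × 9.81 = 59.841 N
½kδ² − Wδ − Wh = 0 → δ = (W + √(W² + 2kWh))/k
δ = (59.841 + √(3580.9 + 89708.1))/1.7804 = (59.841 + 305.43)/1.7804 = 205.16 mm

205 mm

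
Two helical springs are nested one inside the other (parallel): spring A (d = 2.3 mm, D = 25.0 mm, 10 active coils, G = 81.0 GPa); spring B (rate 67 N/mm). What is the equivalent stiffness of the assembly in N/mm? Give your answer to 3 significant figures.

k_A = Gd⁴/(8D³N_a) = (81.0×10³)(2.3⁴)/(8·25.0³·10) = 1.8134 N/mm
Parallel: k_eq = 1.8134 + 67 = 68.813 N/mm

68.8 N/mm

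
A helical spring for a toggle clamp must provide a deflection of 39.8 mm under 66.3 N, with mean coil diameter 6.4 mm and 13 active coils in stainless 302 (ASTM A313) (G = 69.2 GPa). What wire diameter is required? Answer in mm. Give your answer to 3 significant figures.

0.900 mm

Required rate k = F/δ = 66.3/39.8 = 1.6658 N/mm
d = (8D³N_a·k / G)^(1/4) = (8·6.4³·13·1.6658 / (69.2×10³))^0.25
  = (0.65629)^0.25 = 0.9001 mm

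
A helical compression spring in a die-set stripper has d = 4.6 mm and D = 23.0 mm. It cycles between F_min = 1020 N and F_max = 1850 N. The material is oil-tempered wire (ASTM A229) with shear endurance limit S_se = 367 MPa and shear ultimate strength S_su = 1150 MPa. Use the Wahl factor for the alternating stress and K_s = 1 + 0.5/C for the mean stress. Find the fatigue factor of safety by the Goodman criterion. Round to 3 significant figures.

C = D/d = 23.0/4.6 = 5.0000; K_W = (4C−1)/(4C−4)+0.615/C = 1.3105; K_s = 1+0.5/C = 1.1000
F_a = (F_max−F_min)/2 = 415 N; F_m = (F_max+F_min)/2 = 1435 N
τ_a = K_W·8F_aD/(πd³) = 1.3105 × 249.71 = 327.25 MPa
τ_m = K_s·8F_mD/(πd³) = 1.1000 × 863.47 = 949.82 MPa
Goodman: 1/n_f = τ_a/S_se + τ_m/S_su = 327.25/367 + 949.82/1150 = 0.89169 + 0.82593 = 1.7176
n_f = 1/1.7176 = 0.5822

0.582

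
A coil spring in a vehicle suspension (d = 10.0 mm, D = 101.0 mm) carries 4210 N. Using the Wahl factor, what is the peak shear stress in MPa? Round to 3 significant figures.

1240 MPa

Spring index C = D/d = 101.0/10.0 = 10.1000
K_W = (4C−1)/(4C−4) + 0.615/C = 39.400/36.400 + 0.0609 = 1.1433
τ₀ = 8FD/(πd³) = 8·4210·101.0/(π·10.0³) = 3.40168e+06/3141.6 = 1082.8 MPa
τ_max = K·τ₀ = 1.1433 × 1082.8 = 1238 MPa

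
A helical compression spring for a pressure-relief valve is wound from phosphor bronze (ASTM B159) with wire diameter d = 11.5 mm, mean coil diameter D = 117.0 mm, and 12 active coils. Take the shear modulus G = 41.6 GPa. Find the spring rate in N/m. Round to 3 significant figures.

4730 N/m

k = Gd⁴/(8D³N_a) = (41.6×10³ × 11.5⁴) / (8 × 117.0³ × 12)
  = 7.27587e+08 / 1.53755e+08 = 4.7321 N/mm = 4732.1 N/m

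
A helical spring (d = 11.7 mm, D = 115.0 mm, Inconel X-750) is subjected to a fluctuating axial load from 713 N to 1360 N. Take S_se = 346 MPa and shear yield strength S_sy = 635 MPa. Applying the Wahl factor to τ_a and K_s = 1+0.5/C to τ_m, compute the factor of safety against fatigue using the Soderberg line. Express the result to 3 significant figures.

C = D/d = 115.0/11.7 = 9.8291; K_W = (4C−1)/(4C−4)+0.615/C = 1.1475; K_s = 1+0.5/C = 1.0509
F_a = (F_max−F_min)/2 = 323.5 N; F_m = (F_max+F_min)/2 = 1036.5 N
τ_a = K_W·8F_aD/(πd³) = 1.1475 × 59.15 = 67.876 MPa
τ_m = K_s·8F_mD/(πd³) = 1.0509 × 189.52 = 199.16 MPa
Soderberg: 1/n_f = τ_a/S_se + τ_m/S_sy = 67.876/346 + 199.16/635 = 0.19617 + 0.31364 = 0.50981
n_f = 1/0.50981 = 1.962

1.96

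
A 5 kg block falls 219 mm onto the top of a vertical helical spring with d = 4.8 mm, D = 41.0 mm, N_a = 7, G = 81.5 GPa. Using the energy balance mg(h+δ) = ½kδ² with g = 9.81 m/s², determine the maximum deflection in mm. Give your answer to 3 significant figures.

k = Gd⁴/(8D³N_a) = (81.5×10³)(4.8⁴)/(8·41.0³·7) = 11.209 N/mm
W = mg = 5 × 9.81 = 49.05 N
½kδ² − Wδ − Wh = 0 → δ = (W + √(W² + 2kWh))/k
δ = (49.05 + √(2405.9 + 240822))/11.209 = (49.05 + 493.18)/11.209 = 48.373 mm

48.4 mm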